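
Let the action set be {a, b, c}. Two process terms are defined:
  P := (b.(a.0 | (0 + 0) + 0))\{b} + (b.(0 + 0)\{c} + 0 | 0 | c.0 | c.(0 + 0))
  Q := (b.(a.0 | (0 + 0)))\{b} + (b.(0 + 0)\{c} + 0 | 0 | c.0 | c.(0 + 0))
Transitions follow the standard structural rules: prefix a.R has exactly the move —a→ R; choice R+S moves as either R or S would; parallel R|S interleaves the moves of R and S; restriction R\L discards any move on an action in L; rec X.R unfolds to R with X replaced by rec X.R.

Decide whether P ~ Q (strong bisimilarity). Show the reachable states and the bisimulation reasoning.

P ~ Q

LTS(P): 5 reachable states
  p0 = (b.(a.0 | (0 + 0) + 0))\{b} + (b.(0 + 0)\{c} + 0 | 0 | c.0 | c.(0 + 0)) → —b→ p1, —c→ p2, —c→ p3
  p1 = (0 + 0)\{c} → ·
  p2 = 0 | 0 | 0 | c.(0 + 0) → —c→ p4
  p3 = 0 | 0 | c.0 | (0 + 0) → —c→ p4
  p4 = 0 | 0 | 0 | (0 + 0) → ·
LTS(Q): 5 reachable states
  q0 = (b.(a.0 | (0 + 0)))\{b} + (b.(0 + 0)\{c} + 0 | 0 | c.0 | c.(0 + 0)) → —b→ q1, —c→ q2, —c→ q3
  q1 = (0 + 0)\{c} → ·
  q2 = 0 | 0 | 0 | c.(0 + 0) → —c→ q4
  q3 = 0 | 0 | c.0 | (0 + 0) → —c→ q4
  q4 = 0 | 0 | 0 | (0 + 0) → ·
Partition-refinement fixed point:
  B0 = {p0, q0}
  B1 = {p2, p3, q2, q3}
  B2 = {p1, p4, q1, q4}
p0 ∈ B0, q0 ∈ B0 → same block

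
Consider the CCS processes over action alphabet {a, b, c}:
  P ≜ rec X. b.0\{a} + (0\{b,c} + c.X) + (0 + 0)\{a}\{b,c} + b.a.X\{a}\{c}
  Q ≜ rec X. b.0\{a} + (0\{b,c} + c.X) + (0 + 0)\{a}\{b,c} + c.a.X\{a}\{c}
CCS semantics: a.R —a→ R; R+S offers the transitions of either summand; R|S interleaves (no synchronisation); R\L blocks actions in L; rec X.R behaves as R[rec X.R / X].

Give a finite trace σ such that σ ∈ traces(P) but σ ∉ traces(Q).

ba

Reachable graph of P (6 states):
  s0 = rec X. b.0\{a} + (0\{b,c} + c.X) + (0 + 0)\{a}\{b,c} + b.a.X\{a}\{c} :: -b-> s1, -b-> s2, -c-> s0
  s1 = 0\{a} :: (no moves)
  s2 = a.(rec X. b.0\{a} + (0\{b,c} + c.X) + (0 + 0)\{a}\{b,c} + b.a.X\{a}\{c})\{a}\{c} :: -a-> s3
  s3 = (rec X. b.0\{a} + (0\{b,c} + c.X) + (0 + 0)\{a}\{b,c} + b.a.X\{a}\{c})\{a}\{c} :: -b-> s4, -b-> s5
  s4 = (a.(rec X. b.0\{a} + (0\{b,c} + c.X) + (0 + 0)\{a}\{b,c} + b.a.X\{a}\{c})\{a}\{c})\{a}\{c} :: (no moves)
  s5 = 0\{a}\{a}\{c} :: (no moves)
Reachable graph of Q (5 states):
  t0 = rec X. b.0\{a} + (0\{b,c} + c.X) + (0 + 0)\{a}\{b,c} + c.a.X\{a}\{c} :: -b-> t1, -c-> t0, -c-> t2
  t1 = 0\{a} :: (no moves)
  t2 = a.(rec X. b.0\{a} + (0\{b,c} + c.X) + (0 + 0)\{a}\{b,c} + c.a.X\{a}\{c})\{a}\{c} :: -a-> t3
  t3 = (rec X. b.0\{a} + (0\{b,c} + c.X) + (0 + 0)\{a}\{b,c} + c.a.X\{a}\{c})\{a}\{c} :: -b-> t4
  t4 = 0\{a}\{a}\{c} :: (no moves)
Run σ = ⟨ba⟩ on P: start {s0}
  after b @ step 1: {s1, s2}
  after a @ step 2: {s3}
  ✓ P
Run σ = ⟨ba⟩ on Q: start {t0}
  after b @ step 1: {t1}
  after a @ step 2: no successor for Q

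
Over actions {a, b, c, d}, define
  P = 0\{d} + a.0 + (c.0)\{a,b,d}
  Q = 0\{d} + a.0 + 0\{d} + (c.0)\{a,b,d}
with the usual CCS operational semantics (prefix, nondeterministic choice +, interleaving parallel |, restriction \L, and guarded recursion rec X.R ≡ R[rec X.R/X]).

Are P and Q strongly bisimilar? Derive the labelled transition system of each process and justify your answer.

YES

LTS(P): 3 reachable states
  s0 = 0\{d} + a.0 + (c.0)\{a,b,d} → ··a··> s1, ··c··> s2
  s1 = 0 → (no moves)
  s2 = 0\{a,b,d} → (no moves)
LTS(Q): 3 reachable states
  t0 = 0\{d} + a.0 + 0\{d} + (c.0)\{a,b,d} → ··a··> t1, ··c··> t2
  t1 = 0 → (no moves)
  t2 = 0\{a,b,d} → (no moves)
Coarsest stable partition (strong bisimilarity classes):
  B0 = {s0, t0}
  B1 = {s1, s2, t1, t2}
s0 ∈ B0, t0 ∈ B0 → same block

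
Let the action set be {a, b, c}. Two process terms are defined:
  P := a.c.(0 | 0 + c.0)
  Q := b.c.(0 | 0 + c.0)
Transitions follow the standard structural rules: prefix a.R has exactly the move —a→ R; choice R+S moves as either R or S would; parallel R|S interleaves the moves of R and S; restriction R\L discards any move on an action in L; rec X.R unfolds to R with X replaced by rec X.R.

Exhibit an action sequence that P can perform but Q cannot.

P's transition system — 4 states:
  p0 = a.c.(0 | 0 + c.0) :: --a--▸ p1
  p1 = c.(0 | 0 + c.0) :: --c--▸ p2
  p2 = 0 | 0 + c.0 :: --c--▸ p3
  p3 = 0 :: ·
Q's transition system — 4 states:
  q0 = b.c.(0 | 0 + c.0) :: --b--▸ q1
  q1 = c.(0 | 0 + c.0) :: --c--▸ q2
  q2 = 0 | 0 + c.0 :: --c--▸ q3
  q3 = 0 :: ·
Executing a from P (initial set {p0}):
  step 1 (a): {p1}
  — P admits the full trace.
Executing a from Q (initial set {q0}):
  step 1 (a): no successor for Q

a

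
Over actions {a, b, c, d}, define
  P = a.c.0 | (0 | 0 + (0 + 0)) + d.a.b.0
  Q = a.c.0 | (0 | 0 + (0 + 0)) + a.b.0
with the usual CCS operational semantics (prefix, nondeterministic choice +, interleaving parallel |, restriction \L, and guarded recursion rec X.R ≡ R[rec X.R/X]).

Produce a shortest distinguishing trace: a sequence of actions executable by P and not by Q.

Reachable graph of P (6 states):
  p0 = a.c.0 | (0 | 0 + (0 + 0)) + d.a.b.0 has moves -a-> p1, -d-> p2
  p1 = c.0 | (0 | 0 + (0 + 0)) has moves -c-> p3
  p2 = a.b.0 has moves -a-> p4
  p3 = 0 | (0 | 0 + (0 + 0)) has moves ·
  p4 = b.0 has moves -b-> p5
  p5 = 0 has moves ·
Reachable graph of Q (5 states):
  q0 = a.c.0 | (0 | 0 + (0 + 0)) + a.b.0 has moves -a-> q1, -a-> q2
  q1 = b.0 has moves -b-> q3
  q2 = c.0 | (0 | 0 + (0 + 0)) has moves -c-> q4
  q3 = 0 has moves ·
  q4 = 0 | (0 | 0 + (0 + 0)) has moves ·
Trace ⟨d⟩ through P, begin at {p0}:
  [1] d ⇒ {p2}
  — P admits the full trace.
Trace ⟨d⟩ through Q, begin at {q0}:
  [1] d ⇒ ∅  — Q cannot continue

d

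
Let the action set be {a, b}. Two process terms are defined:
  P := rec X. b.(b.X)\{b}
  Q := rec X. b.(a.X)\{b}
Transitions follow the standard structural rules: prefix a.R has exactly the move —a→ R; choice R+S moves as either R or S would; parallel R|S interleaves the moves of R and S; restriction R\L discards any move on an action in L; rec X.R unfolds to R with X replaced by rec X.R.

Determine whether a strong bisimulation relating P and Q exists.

P's transition system — 2 states:
  u0 = rec X. b.(b.X)\{b} ⊢ —b→ u1
  u1 = (b.(rec X. b.(b.X)\{b}))\{b} ⊢ deadlocked
Q's transition system — 3 states:
  v0 = rec X. b.(a.X)\{b} ⊢ —b→ v1
  v1 = (a.(rec X. b.(a.X)\{b}))\{b} ⊢ —a→ v2
  v2 = (rec X. b.(a.X)\{b})\{b} ⊢ deadlocked
Bisimilarity quotient blocks:
  B0 = {u0}
  B1 = {u1, v2}
  B2 = {v0}
  B3 = {v1}
u0 ∈ B0, v0 ∈ B2 → different blocks

not bisimilar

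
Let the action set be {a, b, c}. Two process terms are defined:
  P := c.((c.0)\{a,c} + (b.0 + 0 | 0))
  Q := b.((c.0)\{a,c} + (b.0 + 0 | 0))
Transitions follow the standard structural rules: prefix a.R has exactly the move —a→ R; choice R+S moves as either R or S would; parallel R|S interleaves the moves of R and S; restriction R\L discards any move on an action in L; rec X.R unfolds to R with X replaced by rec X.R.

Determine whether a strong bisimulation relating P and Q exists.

LTS(P): 3 reachable states
  p0 = c.((c.0)\{a,c} + (b.0 + 0 | 0)) :: -c-> p1
  p1 = (c.0)\{a,c} + (b.0 + 0 | 0) :: -b-> p2
  p2 = 0 :: ∅
LTS(Q): 3 reachable states
  q0 = b.((c.0)\{a,c} + (b.0 + 0 | 0)) :: -b-> q1
  q1 = (c.0)\{a,c} + (b.0 + 0 | 0) :: -b-> q2
  q2 = 0 :: ∅
Coarsest stable partition (strong bisimilarity classes):
  B0 = {p0}
  B1 = {p1, q1}
  B2 = {p2, q2}
  B3 = {q0}
p0 ∈ B0, q0 ∈ B3 → different blocks

P ≁ Q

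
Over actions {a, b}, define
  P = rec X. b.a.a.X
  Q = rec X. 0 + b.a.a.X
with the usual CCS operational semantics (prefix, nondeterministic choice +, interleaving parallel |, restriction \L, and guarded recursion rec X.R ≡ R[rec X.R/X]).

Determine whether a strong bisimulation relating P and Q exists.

P's transition system — 3 states:
  m0 = rec X. b.a.a.X → ··b··> m1
  m1 = a.a.(rec X. b.a.a.X) → ··a··> m2
  m2 = a.(rec X. b.a.a.X) → ··a··> m0
Q's transition system — 3 states:
  n0 = rec X. 0 + b.a.a.X → ··b··> n1
  n1 = a.a.(rec X. 0 + b.a.a.X) → ··a··> n2
  n2 = a.(rec X. 0 + b.a.a.X) → ··a··> n0
Coarsest stable partition (strong bisimilarity classes):
  B0 = {m0, n0}
  B1 = {m1, n1}
  B2 = {m2, n2}
m0 ∈ B0, n0 ∈ B0 → same block

YES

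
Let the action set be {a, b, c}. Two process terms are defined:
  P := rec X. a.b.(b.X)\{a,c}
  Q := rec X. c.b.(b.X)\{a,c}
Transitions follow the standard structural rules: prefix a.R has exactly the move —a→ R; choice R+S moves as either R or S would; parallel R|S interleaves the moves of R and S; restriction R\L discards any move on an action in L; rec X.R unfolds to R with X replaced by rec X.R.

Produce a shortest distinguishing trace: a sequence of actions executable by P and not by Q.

P's transition system — 4 states:
  s0 = rec X. a.b.(b.X)\{a,c} has moves --a--▸ s1
  s1 = b.(b.(rec X. a.b.(b.X)\{a,c}))\{a,c} has moves --b--▸ s2
  s2 = (b.(rec X. a.b.(b.X)\{a,c}))\{a,c} has moves --b--▸ s3
  s3 = (rec X. a.b.(b.X)\{a,c})\{a,c} has moves deadlocked
Q's transition system — 4 states:
  t0 = rec X. c.b.(b.X)\{a,c} has moves --c--▸ t1
  t1 = b.(b.(rec X. c.b.(b.X)\{a,c}))\{a,c} has moves --b--▸ t2
  t2 = (b.(rec X. c.b.(b.X)\{a,c}))\{a,c} has moves --b--▸ t3
  t3 = (rec X. c.b.(b.X)\{a,c})\{a,c} has moves deadlocked
Executing a from P (initial set {s0}):
  [1] a ⇒ {s1}
  P completes σ.
Executing a from Q (initial set {t0}):
  [1] a ⇒ ∅ (Q stuck)

a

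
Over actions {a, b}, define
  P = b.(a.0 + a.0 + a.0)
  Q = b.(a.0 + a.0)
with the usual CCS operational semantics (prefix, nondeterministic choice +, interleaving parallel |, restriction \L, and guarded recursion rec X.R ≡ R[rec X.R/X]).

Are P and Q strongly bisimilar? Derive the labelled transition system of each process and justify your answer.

P's transition system — 3 states:
  u0 = b.(a.0 + a.0 + a.0) | —b→ u1
  u1 = a.0 + a.0 + a.0 | —a→ u2
  u2 = 0 | stopped
Q's transition system — 3 states:
  v0 = b.(a.0 + a.0) | —b→ v1
  v1 = a.0 + a.0 | —a→ v2
  v2 = 0 | stopped
Bisimilarity quotient blocks:
  B0 = {u0, v0}
  B1 = {u1, v1}
  B2 = {u2, v2}
u0 ∈ B0, v0 ∈ B0 → same block

YES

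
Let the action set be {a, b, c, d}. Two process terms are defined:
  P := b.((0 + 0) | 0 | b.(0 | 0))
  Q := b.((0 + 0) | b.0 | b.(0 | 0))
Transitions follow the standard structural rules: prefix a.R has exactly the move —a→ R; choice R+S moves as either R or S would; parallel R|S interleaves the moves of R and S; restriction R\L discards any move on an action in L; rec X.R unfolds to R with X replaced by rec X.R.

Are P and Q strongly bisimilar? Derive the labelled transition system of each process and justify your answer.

not bisimilar

Reachable graph of P (3 states):
  s0 = b.((0 + 0) | 0 | b.(0 | 0)) :: —b→ s1
  s1 = (0 + 0) | 0 | b.(0 | 0) :: —b→ s2
  s2 = (0 + 0) | 0 | (0 | 0) :: stopped
Reachable graph of Q (5 states):
  t0 = b.((0 + 0) | b.0 | b.(0 | 0)) :: —b→ t1
  t1 = (0 + 0) | b.0 | b.(0 | 0) :: —b→ t2, —b→ t3
  t2 = (0 + 0) | 0 | b.(0 | 0) :: —b→ t4
  t3 = (0 + 0) | b.0 | (0 | 0) :: —b→ t4
  t4 = (0 + 0) | 0 | (0 | 0) :: stopped
Partition-refinement fixed point:
  B0 = {s0, t1}
  B1 = {s1, t2, t3}
  B2 = {s2, t4}
  B3 = {t0}
s0 ∈ B0, t0 ∈ B3 → different blocks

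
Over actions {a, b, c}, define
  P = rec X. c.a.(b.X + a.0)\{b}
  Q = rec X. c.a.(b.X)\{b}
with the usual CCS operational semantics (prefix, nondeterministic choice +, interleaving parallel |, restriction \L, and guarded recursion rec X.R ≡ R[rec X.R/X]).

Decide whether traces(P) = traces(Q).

Reachable graph of P (4 states):
  p0 = rec X. c.a.(b.X + a.0)\{b} :: —c→ p1
  p1 = a.(b.(rec X. c.a.(b.X + a.0)\{b}) + a.0)\{b} :: —a→ p2
  p2 = (b.(rec X. c.a.(b.X + a.0)\{b}) + a.0)\{b} :: —a→ p3
  p3 = 0\{b} :: ∅
Reachable graph of Q (3 states):
  q0 = rec X. c.a.(b.X)\{b} :: —c→ q1
  q1 = a.(b.(rec X. c.a.(b.X)\{b}))\{b} :: —a→ q2
  q2 = (b.(rec X. c.a.(b.X)\{b}))\{b} :: ∅
Executing caa from P (initial set {p0}):
  step 1 (c): {p1}
  step 2 (a): {p2}
  step 3 (a): {p3}
  — P admits the full trace.
Executing caa from Q (initial set {q0}):
  step 1 (c): {q1}
  step 2 (a): {q2}
  step 3 (a): ∅ (Q stuck)

trace-distinct — witness ⟨caa⟩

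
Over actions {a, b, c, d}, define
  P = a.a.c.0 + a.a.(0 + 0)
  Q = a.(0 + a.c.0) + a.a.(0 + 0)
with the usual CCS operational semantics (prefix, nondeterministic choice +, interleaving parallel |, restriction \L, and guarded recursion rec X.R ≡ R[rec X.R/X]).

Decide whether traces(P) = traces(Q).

traces(P) = traces(Q)

Reachable graph of P (6 states):
  u0 = a.a.c.0 + a.a.(0 + 0) ⊢ =a=> u1, =a=> u2
  u1 = a.(0 + 0) ⊢ =a=> u3
  u2 = a.c.0 ⊢ =a=> u4
  u3 = 0 + 0 ⊢ ∅
  u4 = c.0 ⊢ =c=> u5
  u5 = 0 ⊢ ∅
Reachable graph of Q (6 states):
  v0 = a.(0 + a.c.0) + a.a.(0 + 0) ⊢ =a=> v1, =a=> v2
  v1 = 0 + a.c.0 ⊢ =a=> v3
  v2 = a.(0 + 0) ⊢ =a=> v4
  v3 = c.0 ⊢ =c=> v5
  v4 = 0 + 0 ⊢ ∅
  v5 = 0 ⊢ ∅
Partition-refinement fixed point:
  B0 = {u0, v0}
  B1 = {u1, v2}
  B2 = {u3, u5, v4, v5}
  B3 = {u2, v1}
  B4 = {u4, v3}
u0 ∈ B0, v0 ∈ B0 → same block
Bisimilar ⇒ trace-equivalent.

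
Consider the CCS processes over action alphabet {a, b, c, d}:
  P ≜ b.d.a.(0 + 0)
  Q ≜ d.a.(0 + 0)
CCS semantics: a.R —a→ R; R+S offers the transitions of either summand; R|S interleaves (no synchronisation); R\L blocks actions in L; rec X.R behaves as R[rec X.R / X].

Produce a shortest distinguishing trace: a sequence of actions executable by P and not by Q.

b

LTS(P): 4 reachable states
  s0 = b.d.a.(0 + 0) has moves -b-> s1
  s1 = d.a.(0 + 0) has moves -d-> s2
  s2 = a.(0 + 0) has moves -a-> s3
  s3 = 0 + 0 has moves ·
LTS(Q): 3 reachable states
  t0 = d.a.(0 + 0) has moves -d-> t1
  t1 = a.(0 + 0) has moves -a-> t2
  t2 = 0 + 0 has moves ·
Run σ = ⟨b⟩ on P: start {s0}
  after b @ step 1: {s1}
  — P admits the full trace.
Run σ = ⟨b⟩ on Q: start {t0}
  after b @ step 1: ∅ (Q stuck)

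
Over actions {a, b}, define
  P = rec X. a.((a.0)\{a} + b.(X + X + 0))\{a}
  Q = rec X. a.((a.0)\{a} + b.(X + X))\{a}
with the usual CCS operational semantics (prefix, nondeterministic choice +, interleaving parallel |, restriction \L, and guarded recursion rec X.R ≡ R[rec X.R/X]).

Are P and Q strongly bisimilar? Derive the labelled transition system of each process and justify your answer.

P's transition system — 3 states:
  m0 = rec X. a.((a.0)\{a} + b.(X + X + 0))\{a} has moves =a=> m1
  m1 = ((a.0)\{a} + b.((rec X. a.((a.0)\{a} + b.(X + X + 0))\{a}) + (rec X. a.((a.0)\{a} + b.(X + X + 0))\{a}) + 0))\{a} has moves =b=> m2
  m2 = ((rec X. a.((a.0)\{a} + b.(X + X + 0))\{a}) + (rec X. a.((a.0)\{a} + b.(X + X + 0))\{a}) + 0)\{a} has moves ∅
Q's transition system — 3 states:
  n0 = rec X. a.((a.0)\{a} + b.(X + X))\{a} has moves =a=> n1
  n1 = ((a.0)\{a} + b.((rec X. a.((a.0)\{a} + b.(X + X))\{a}) + (rec X. a.((a.0)\{a} + b.(X + X))\{a})))\{a} has moves =b=> n2
  n2 = ((rec X. a.((a.0)\{a} + b.(X + X))\{a}) + (rec X. a.((a.0)\{a} + b.(X + X))\{a}))\{a} has moves ∅
Coarsest stable partition (strong bisimilarity classes):
  B0 = {m0, n0}
  B1 = {m1, n1}
  B2 = {m2, n2}
m0 ∈ B0, n0 ∈ B0 → same block

YES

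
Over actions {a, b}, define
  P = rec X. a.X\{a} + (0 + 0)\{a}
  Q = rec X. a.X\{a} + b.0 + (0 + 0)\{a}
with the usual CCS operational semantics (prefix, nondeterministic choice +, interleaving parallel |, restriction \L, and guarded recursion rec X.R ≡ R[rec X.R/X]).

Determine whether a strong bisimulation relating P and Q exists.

not bisimilar

Reachable graph of P (2 states):
  s0 = rec X. a.X\{a} + (0 + 0)\{a} | -a-> s1
  s1 = (rec X. a.X\{a} + (0 + 0)\{a})\{a} | ·
Reachable graph of Q (4 states):
  t0 = rec X. a.X\{a} + b.0 + (0 + 0)\{a} | -a-> t1, -b-> t2
  t1 = (rec X. a.X\{a} + b.0 + (0 + 0)\{a})\{a} | -b-> t3
  t2 = 0 | ·
  t3 = 0\{a} | ·
Partition-refinement fixed point:
  B0 = {s0}
  B1 = {s1, t2, t3}
  B2 = {t0}
  B3 = {t1}
s0 ∈ B0, t0 ∈ B2 → different blocks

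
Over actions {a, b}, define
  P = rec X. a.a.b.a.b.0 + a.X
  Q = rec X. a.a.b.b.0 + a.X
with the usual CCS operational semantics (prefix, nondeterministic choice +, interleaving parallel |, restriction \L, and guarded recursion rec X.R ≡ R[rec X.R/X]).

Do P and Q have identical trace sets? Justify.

P's transition system — 6 states:
  u0 = rec X. a.a.b.a.b.0 + a.X ⊢ ··a··> u0, ··a··> u1
  u1 = a.b.a.b.0 ⊢ ··a··> u2
  u2 = b.a.b.0 ⊢ ··b··> u3
  u3 = a.b.0 ⊢ ··a··> u4
  u4 = b.0 ⊢ ··b··> u5
  u5 = 0 ⊢ deadlocked
Q's transition system — 5 states:
  v0 = rec X. a.a.b.b.0 + a.X ⊢ ··a··> v0, ··a··> v1
  v1 = a.b.b.0 ⊢ ··a··> v2
  v2 = b.b.0 ⊢ ··b··> v3
  v3 = b.0 ⊢ ··b··> v4
  v4 = 0 ⊢ deadlocked
Executing aaba from P (initial set {u0}):
  after a @ step 1: {u0, u1}
  after a @ step 2: {u0, u1, u2}
  after b @ step 3: {u3}
  after a @ step 4: {u4}
  — P admits the full trace.
Executing aaba from Q (initial set {v0}):
  after a @ step 1: {v0, v1}
  after a @ step 2: {v0, v1, v2}
  after b @ step 3: {v3}
  after a @ step 4: no successor for Q

traces(P) ≠ traces(Q) — witness ⟨aaba⟩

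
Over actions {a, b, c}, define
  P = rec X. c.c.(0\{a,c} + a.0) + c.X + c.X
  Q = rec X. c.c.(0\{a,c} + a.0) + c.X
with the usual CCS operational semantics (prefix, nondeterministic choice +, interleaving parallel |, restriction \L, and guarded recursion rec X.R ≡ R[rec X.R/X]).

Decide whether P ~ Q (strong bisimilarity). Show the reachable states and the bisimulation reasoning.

Reachable graph of P (4 states):
  p0 = rec X. c.c.(0\{a,c} + a.0) + c.X + c.X → -c-> p0, -c-> p1
  p1 = c.(0\{a,c} + a.0) → -c-> p2
  p2 = 0\{a,c} + a.0 → -a-> p3
  p3 = 0 → stopped
Reachable graph of Q (4 states):
  q0 = rec X. c.c.(0\{a,c} + a.0) + c.X → -c-> q0, -c-> q1
  q1 = c.(0\{a,c} + a.0) → -c-> q2
  q2 = 0\{a,c} + a.0 → -a-> q3
  q3 = 0 → stopped
Partition-refinement fixed point:
  B0 = {p0, q0}
  B1 = {p1, q1}
  B2 = {p2, q2}
  B3 = {p3, q3}
p0 ∈ B0, q0 ∈ B0 → same block

bisimilar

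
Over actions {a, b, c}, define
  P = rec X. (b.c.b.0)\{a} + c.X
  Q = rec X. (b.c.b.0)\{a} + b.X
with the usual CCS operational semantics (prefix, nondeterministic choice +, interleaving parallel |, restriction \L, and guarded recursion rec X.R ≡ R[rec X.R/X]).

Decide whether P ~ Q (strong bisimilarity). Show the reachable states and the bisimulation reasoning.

not bisimilar

P's transition system — 4 states:
  u0 = rec X. (b.c.b.0)\{a} + c.X → =b=> u1, =c=> u0
  u1 = (c.b.0)\{a} → =c=> u2
  u2 = (b.0)\{a} → =b=> u3
  u3 = 0\{a} → stopped
Q's transition system — 4 states:
  v0 = rec X. (b.c.b.0)\{a} + b.X → =b=> v0, =b=> v1
  v1 = (c.b.0)\{a} → =c=> v2
  v2 = (b.0)\{a} → =b=> v3
  v3 = 0\{a} → stopped
Partition-refinement fixed point:
  B0 = {u0}
  B1 = {u1, v1}
  B2 = {u2, v2}
  B3 = {u3, v3}
  B4 = {v0}
u0 ∈ B0, v0 ∈ B4 → different blocks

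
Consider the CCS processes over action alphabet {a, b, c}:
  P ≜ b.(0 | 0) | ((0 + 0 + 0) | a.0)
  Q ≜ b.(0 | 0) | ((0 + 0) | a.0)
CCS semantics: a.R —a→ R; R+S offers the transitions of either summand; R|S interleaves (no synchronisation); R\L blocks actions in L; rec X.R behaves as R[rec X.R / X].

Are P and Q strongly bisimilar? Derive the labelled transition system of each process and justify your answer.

Reachable graph of P (4 states):
  m0 = b.(0 | 0) | ((0 + 0 + 0) | a.0) has moves --a--▸ m1, --b--▸ m2
  m1 = b.(0 | 0) | ((0 + 0 + 0) | 0) has moves --b--▸ m3
  m2 = 0 | 0 | ((0 + 0 + 0) | a.0) has moves --a--▸ m3
  m3 = 0 | 0 | ((0 + 0 + 0) | 0) has moves ∅
Reachable graph of Q (4 states):
  n0 = b.(0 | 0) | ((0 + 0) | a.0) has moves --a--▸ n1, --b--▸ n2
  n1 = b.(0 | 0) | ((0 + 0) | 0) has moves --b--▸ n3
  n2 = 0 | 0 | ((0 + 0) | a.0) has moves --a--▸ n3
  n3 = 0 | 0 | ((0 + 0) | 0) has moves ∅
Coarsest stable partition (strong bisimilarity classes):
  B0 = {m0, n0}
  B1 = {m1, n1}
  B2 = {m3, n3}
  B3 = {m2, n2}
m0 ∈ B0, n0 ∈ B0 → same block

YES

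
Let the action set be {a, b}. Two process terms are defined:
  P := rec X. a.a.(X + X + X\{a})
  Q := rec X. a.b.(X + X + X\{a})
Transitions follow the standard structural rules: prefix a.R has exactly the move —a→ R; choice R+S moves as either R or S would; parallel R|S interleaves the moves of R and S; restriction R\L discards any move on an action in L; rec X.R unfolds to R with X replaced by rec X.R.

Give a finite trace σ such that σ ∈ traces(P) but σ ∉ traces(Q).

aa

Reachable graph of P (3 states):
  u0 = rec X. a.a.(X + X + X\{a}) → =a=> u1
  u1 = a.((rec X. a.a.(X + X + X\{a})) + (rec X. a.a.(X + X + X\{a})) + (rec X. a.a.(X + X + X\{a}))\{a}) → =a=> u2
  u2 = (rec X. a.a.(X + X + X\{a})) + (rec X. a.a.(X + X + X\{a})) + (rec X. a.a.(X + X + X\{a}))\{a} → =a=> u1
Reachable graph of Q (3 states):
  v0 = rec X. a.b.(X + X + X\{a}) → =a=> v1
  v1 = b.((rec X. a.b.(X + X + X\{a})) + (rec X. a.b.(X + X + X\{a})) + (rec X. a.b.(X + X + X\{a}))\{a}) → =b=> v2
  v2 = (rec X. a.b.(X + X + X\{a})) + (rec X. a.b.(X + X + X\{a})) + (rec X. a.b.(X + X + X\{a}))\{a} → =a=> v1
Run σ = ⟨aa⟩ on P: start {u0}
  step 1 (a): {u1}
  step 2 (a): {u2}
  — P admits the full trace.
Run σ = ⟨aa⟩ on Q: start {v0}
  step 1 (a): {v1}
  step 2 (a): ∅ (Q stuck)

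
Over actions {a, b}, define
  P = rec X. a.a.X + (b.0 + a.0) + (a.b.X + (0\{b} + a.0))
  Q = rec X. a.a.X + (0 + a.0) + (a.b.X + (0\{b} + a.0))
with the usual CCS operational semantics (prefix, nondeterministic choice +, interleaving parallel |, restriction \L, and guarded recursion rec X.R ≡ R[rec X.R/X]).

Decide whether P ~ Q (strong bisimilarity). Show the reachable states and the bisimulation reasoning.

P's transition system — 4 states:
  p0 = rec X. a.a.X + (b.0 + a.0) + (a.b.X + (0\{b} + a.0)) → =a=> p1, =a=> p2, =a=> p3, =b=> p1
  p1 = 0 → (no moves)
  p2 = a.(rec X. a.a.X + (b.0 + a.0) + (a.b.X + (0\{b} + a.0))) → =a=> p0
  p3 = b.(rec X. a.a.X + (b.0 + a.0) + (a.b.X + (0\{b} + a.0))) → =b=> p0
Q's transition system — 4 states:
  q0 = rec X. a.a.X + (0 + a.0) + (a.b.X + (0\{b} + a.0)) → =a=> q1, =a=> q2, =a=> q3
  q1 = 0 → (no moves)
  q2 = a.(rec X. a.a.X + (0 + a.0) + (a.b.X + (0\{b} + a.0))) → =a=> q0
  q3 = b.(rec X. a.a.X + (0 + a.0) + (a.b.X + (0\{b} + a.0))) → =b=> q0
Partition-refinement fixed point:
  B0 = {p0}
  B1 = {p1, q1}
  B2 = {p2}
  B3 = {p3}
  B4 = {q0}
  B5 = {q3}
  B6 = {q2}
p0 ∈ B0, q0 ∈ B4 → different blocks

NO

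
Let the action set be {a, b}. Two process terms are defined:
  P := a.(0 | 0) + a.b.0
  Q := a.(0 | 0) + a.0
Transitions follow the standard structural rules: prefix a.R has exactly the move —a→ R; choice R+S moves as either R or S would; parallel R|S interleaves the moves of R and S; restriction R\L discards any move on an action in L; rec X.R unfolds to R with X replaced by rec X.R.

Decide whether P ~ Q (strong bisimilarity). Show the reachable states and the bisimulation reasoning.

NO

LTS(P): 4 reachable states
  p0 = a.(0 | 0) + a.b.0 → —a→ p1, —a→ p2
  p1 = 0 | 0 → ·
  p2 = b.0 → —b→ p3
  p3 = 0 → ·
LTS(Q): 3 reachable states
  q0 = a.(0 | 0) + a.0 → —a→ q1, —a→ q2
  q1 = 0 → ·
  q2 = 0 | 0 → ·
Bisimilarity quotient blocks:
  B0 = {p0}
  B1 = {p1, p3, q1, q2}
  B2 = {p2}
  B3 = {q0}
p0 ∈ B0, q0 ∈ B3 → different blocks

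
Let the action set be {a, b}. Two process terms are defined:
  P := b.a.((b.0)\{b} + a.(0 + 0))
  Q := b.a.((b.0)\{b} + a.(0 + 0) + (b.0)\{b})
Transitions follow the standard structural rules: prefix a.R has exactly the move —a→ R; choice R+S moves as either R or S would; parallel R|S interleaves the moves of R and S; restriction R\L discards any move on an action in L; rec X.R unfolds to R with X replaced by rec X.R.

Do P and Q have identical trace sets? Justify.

Reachable graph of P (4 states):
  u0 = b.a.((b.0)\{b} + a.(0 + 0)) | --b--▸ u1
  u1 = a.((b.0)\{b} + a.(0 + 0)) | --a--▸ u2
  u2 = (b.0)\{b} + a.(0 + 0) | --a--▸ u3
  u3 = 0 + 0 | ·
Reachable graph of Q (4 states):
  v0 = b.a.((b.0)\{b} + a.(0 + 0) + (b.0)\{b}) | --b--▸ v1
  v1 = a.((b.0)\{b} + a.(0 + 0) + (b.0)\{b}) | --a--▸ v2
  v2 = (b.0)\{b} + a.(0 + 0) + (b.0)\{b} | --a--▸ v3
  v3 = 0 + 0 | ·
Bisimilarity quotient blocks:
  B0 = {u0, v0}
  B1 = {u1, v1}
  B2 = {u2, v2}
  B3 = {u3, v3}
u0 ∈ B0, v0 ∈ B0 → same block
Bisimilar ⇒ trace-equivalent.

traces(P) = traces(Q)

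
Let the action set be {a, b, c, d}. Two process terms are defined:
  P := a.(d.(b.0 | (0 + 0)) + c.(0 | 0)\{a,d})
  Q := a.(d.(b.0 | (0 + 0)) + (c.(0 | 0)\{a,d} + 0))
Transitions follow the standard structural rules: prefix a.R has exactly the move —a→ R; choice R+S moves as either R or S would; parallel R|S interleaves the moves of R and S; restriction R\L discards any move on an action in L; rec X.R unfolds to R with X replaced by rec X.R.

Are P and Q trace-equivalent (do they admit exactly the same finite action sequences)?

LTS(P): 5 reachable states
  p0 = a.(d.(b.0 | (0 + 0)) + c.(0 | 0)\{a,d}) :: —a→ p1
  p1 = d.(b.0 | (0 + 0)) + c.(0 | 0)\{a,d} :: —c→ p2, —d→ p3
  p2 = (0 | 0)\{a,d} :: ∅
  p3 = b.0 | (0 + 0) :: —b→ p4
  p4 = 0 | (0 + 0) :: ∅
LTS(Q): 5 reachable states
  q0 = a.(d.(b.0 | (0 + 0)) + (c.(0 | 0)\{a,d} + 0)) :: —a→ q1
  q1 = d.(b.0 | (0 + 0)) + (c.(0 | 0)\{a,d} + 0) :: —c→ q2, —d→ q3
  q2 = (0 | 0)\{a,d} :: ∅
  q3 = b.0 | (0 + 0) :: —b→ q4
  q4 = 0 | (0 + 0) :: ∅
Bisimilarity quotient blocks:
  B0 = {p0, q0}
  B1 = {p1, q1}
  B2 = {p3, q3}
  B3 = {p2, p4, q2, q4}
p0 ∈ B0, q0 ∈ B0 → same block
Bisimilar ⇒ trace-equivalent.

traces(P) = traces(Q)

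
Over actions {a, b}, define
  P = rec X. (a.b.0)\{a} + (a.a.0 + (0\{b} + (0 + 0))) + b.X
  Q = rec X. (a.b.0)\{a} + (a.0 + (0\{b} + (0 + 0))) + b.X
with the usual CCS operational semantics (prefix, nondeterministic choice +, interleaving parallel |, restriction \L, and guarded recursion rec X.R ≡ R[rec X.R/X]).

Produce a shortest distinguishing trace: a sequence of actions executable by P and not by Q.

P's transition system — 3 states:
  p0 = rec X. (a.b.0)\{a} + (a.a.0 + (0\{b} + (0 + 0))) + b.X ⊢ --a--▸ p1, --b--▸ p0
  p1 = a.0 ⊢ --a--▸ p2
  p2 = 0 ⊢ ∅
Q's transition system — 2 states:
  q0 = rec X. (a.b.0)\{a} + (a.0 + (0\{b} + (0 + 0))) + b.X ⊢ --a--▸ q1, --b--▸ q0
  q1 = 0 ⊢ ∅
Executing aa from P (initial set {p0}):
  step 1 (a): {p1}
  step 2 (a): {p2}
  — P admits the full trace.
Executing aa from Q (initial set {q0}):
  step 1 (a): {q1}
  step 2 (a): ∅  — Q cannot continue

aa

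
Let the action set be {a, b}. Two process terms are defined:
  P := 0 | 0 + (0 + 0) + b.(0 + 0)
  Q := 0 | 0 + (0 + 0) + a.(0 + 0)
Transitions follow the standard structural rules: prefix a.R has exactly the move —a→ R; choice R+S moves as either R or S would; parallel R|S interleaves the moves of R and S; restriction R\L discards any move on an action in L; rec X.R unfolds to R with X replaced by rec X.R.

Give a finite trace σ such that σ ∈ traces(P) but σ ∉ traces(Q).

b

P's transition system — 2 states:
  p0 = 0 | 0 + (0 + 0) + b.(0 + 0) :: -b-> p1
  p1 = 0 + 0 :: ·
Q's transition system — 2 states:
  q0 = 0 | 0 + (0 + 0) + a.(0 + 0) :: -a-> q1
  q1 = 0 + 0 :: ·
Executing b from P (initial set {p0}):
  step 1 (b): {p1}
  — P admits the full trace.
Executing b from Q (initial set {q0}):
  step 1 (b): ∅  — Q cannot continue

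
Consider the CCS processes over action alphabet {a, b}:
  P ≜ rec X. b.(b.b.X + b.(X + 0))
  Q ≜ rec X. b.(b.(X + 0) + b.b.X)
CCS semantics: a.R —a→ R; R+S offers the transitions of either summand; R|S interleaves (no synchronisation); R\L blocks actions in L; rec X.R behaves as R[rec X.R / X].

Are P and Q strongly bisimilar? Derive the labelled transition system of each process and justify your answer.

YES

P's transition system — 4 states:
  p0 = rec X. b.(b.b.X + b.(X + 0)) → --b--▸ p1
  p1 = b.b.(rec X. b.(b.b.X + b.(X + 0))) + b.((rec X. b.(b.b.X + b.(X + 0))) + 0) → --b--▸ p2, --b--▸ p3
  p2 = (rec X. b.(b.b.X + b.(X + 0))) + 0 → --b--▸ p1
  p3 = b.(rec X. b.(b.b.X + b.(X + 0))) → --b--▸ p0
Q's transition system — 4 states:
  q0 = rec X. b.(b.(X + 0) + b.b.X) → --b--▸ q1
  q1 = b.((rec X. b.(b.(X + 0) + b.b.X)) + 0) + b.b.(rec X. b.(b.(X + 0) + b.b.X)) → --b--▸ q2, --b--▸ q3
  q2 = (rec X. b.(b.(X + 0) + b.b.X)) + 0 → --b--▸ q1
  q3 = b.(rec X. b.(b.(X + 0) + b.b.X)) → --b--▸ q0
Coarsest stable partition (strong bisimilarity classes):
  B0 = {p0, p1, p2, p3, q0, q1, q2, q3}
p0 ∈ B0, q0 ∈ B0 → same block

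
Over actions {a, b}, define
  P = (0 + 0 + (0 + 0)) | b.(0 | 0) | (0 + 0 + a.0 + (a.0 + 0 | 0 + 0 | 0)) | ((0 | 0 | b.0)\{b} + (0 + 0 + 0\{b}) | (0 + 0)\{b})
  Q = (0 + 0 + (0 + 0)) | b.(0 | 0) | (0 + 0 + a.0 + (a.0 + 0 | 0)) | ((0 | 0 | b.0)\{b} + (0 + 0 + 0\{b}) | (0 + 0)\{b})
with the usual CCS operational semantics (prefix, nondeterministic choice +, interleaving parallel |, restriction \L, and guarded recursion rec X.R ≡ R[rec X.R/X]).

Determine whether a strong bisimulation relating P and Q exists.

P ~ Q

Reachable graph of P (4 states):
  u0 = (0 + 0 + (0 + 0)) | b.(0 | 0) | (0 + 0 + a.0 + (a.0 + 0 | 0 + 0 | 0)) | ((0 | 0 | b.0)\{b} + (0 + 0 + 0\{b}) | (0 + 0)\{b}) :: --a--▸ u1, --b--▸ u2
  u1 = (0 + 0 + (0 + 0)) | b.(0 | 0) | 0 | ((0 | 0 | b.0)\{b} + (0 + 0 + 0\{b}) | (0 + 0)\{b}) :: --b--▸ u3
  u2 = (0 + 0 + (0 + 0)) | (0 | 0) | (0 + 0 + a.0 + (a.0 + 0 | 0 + 0 | 0)) | ((0 | 0 | b.0)\{b} + (0 + 0 + 0\{b}) | (0 + 0)\{b}) :: --a--▸ u3
  u3 = (0 + 0 + (0 + 0)) | (0 | 0) | 0 | ((0 | 0 | b.0)\{b} + (0 + 0 + 0\{b}) | (0 + 0)\{b}) :: ·
Reachable graph of Q (4 states):
  v0 = (0 + 0 + (0 + 0)) | b.(0 | 0) | (0 + 0 + a.0 + (a.0 + 0 | 0)) | ((0 | 0 | b.0)\{b} + (0 + 0 + 0\{b}) | (0 + 0)\{b}) :: --a--▸ v1, --b--▸ v2
  v1 = (0 + 0 + (0 + 0)) | b.(0 | 0) | 0 | ((0 | 0 | b.0)\{b} + (0 + 0 + 0\{b}) | (0 + 0)\{b}) :: --b--▸ v3
  v2 = (0 + 0 + (0 + 0)) | (0 | 0) | (0 + 0 + a.0 + (a.0 + 0 | 0)) | ((0 | 0 | b.0)\{b} + (0 + 0 + 0\{b}) | (0 + 0)\{b}) :: --a--▸ v3
  v3 = (0 + 0 + (0 + 0)) | (0 | 0) | 0 | ((0 | 0 | b.0)\{b} + (0 + 0 + 0\{b}) | (0 + 0)\{b}) :: ·
Bisimilarity quotient blocks:
  B0 = {u0, v0}
  B1 = {u1, v1}
  B2 = {u3, v3}
  B3 = {u2, v2}
u0 ∈ B0, v0 ∈ B0 → same block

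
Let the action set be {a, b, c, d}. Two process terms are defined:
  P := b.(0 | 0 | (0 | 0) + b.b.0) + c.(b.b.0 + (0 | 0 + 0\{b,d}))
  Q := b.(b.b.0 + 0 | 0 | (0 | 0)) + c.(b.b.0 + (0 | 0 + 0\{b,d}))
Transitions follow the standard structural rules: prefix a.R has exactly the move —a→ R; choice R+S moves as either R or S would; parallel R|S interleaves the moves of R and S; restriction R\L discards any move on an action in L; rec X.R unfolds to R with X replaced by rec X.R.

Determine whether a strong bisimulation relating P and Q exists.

Reachable graph of P (5 states):
  u0 = b.(0 | 0 | (0 | 0) + b.b.0) + c.(b.b.0 + (0 | 0 + 0\{b,d})) ⊢ —b→ u1, —c→ u2
  u1 = 0 | 0 | (0 | 0) + b.b.0 ⊢ —b→ u3
  u2 = b.b.0 + (0 | 0 + 0\{b,d}) ⊢ —b→ u3
  u3 = b.0 ⊢ —b→ u4
  u4 = 0 ⊢ deadlocked
Reachable graph of Q (5 states):
  v0 = b.(b.b.0 + 0 | 0 | (0 | 0)) + c.(b.b.0 + (0 | 0 + 0\{b,d})) ⊢ —b→ v1, —c→ v2
  v1 = b.b.0 + 0 | 0 | (0 | 0) ⊢ —b→ v3
  v2 = b.b.0 + (0 | 0 + 0\{b,d}) ⊢ —b→ v3
  v3 = b.0 ⊢ —b→ v4
  v4 = 0 ⊢ deadlocked
Coarsest stable partition (strong bisimilarity classes):
  B0 = {u0, v0}
  B1 = {u1, u2, v1, v2}
  B2 = {u3, v3}
  B3 = {u4, v4}
u0 ∈ B0, v0 ∈ B0 → same block

YES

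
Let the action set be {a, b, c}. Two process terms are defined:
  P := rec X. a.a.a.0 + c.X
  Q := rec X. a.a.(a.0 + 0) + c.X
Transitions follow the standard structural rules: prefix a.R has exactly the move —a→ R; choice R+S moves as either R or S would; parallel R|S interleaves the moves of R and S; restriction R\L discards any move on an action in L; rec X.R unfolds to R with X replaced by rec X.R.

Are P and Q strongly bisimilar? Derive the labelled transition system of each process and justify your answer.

Reachable graph of P (4 states):
  m0 = rec X. a.a.a.0 + c.X | —a→ m1, —c→ m0
  m1 = a.a.0 | —a→ m2
  m2 = a.0 | —a→ m3
  m3 = 0 | ∅
Reachable graph of Q (4 states):
  n0 = rec X. a.a.(a.0 + 0) + c.X | —a→ n1, —c→ n0
  n1 = a.(a.0 + 0) | —a→ n2
  n2 = a.0 + 0 | —a→ n3
  n3 = 0 | ∅
Bisimilarity quotient blocks:
  B0 = {m0, n0}
  B1 = {m1, n1}
  B2 = {m2, n2}
  B3 = {m3, n3}
m0 ∈ B0, n0 ∈ B0 → same block

P ~ Q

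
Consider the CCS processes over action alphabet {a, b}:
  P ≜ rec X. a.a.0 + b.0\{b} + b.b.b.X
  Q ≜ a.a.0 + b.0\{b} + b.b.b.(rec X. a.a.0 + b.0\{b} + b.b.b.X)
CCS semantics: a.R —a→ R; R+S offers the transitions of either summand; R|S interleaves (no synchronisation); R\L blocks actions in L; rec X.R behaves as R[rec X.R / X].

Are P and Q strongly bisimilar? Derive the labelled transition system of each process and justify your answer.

YES

LTS(P): 6 reachable states
  u0 = rec X. a.a.0 + b.0\{b} + b.b.b.X :: ··a··> u1, ··b··> u2, ··b··> u3
  u1 = a.0 :: ··a··> u4
  u2 = 0\{b} :: (no moves)
  u3 = b.b.(rec X. a.a.0 + b.0\{b} + b.b.b.X) :: ··b··> u5
  u4 = 0 :: (no moves)
  u5 = b.(rec X. a.a.0 + b.0\{b} + b.b.b.X) :: ··b··> u0
LTS(Q): 7 reachable states
  v0 = a.a.0 + b.0\{b} + b.b.b.(rec X. a.a.0 + b.0\{b} + b.b.b.X) :: ··a··> v1, ··b··> v2, ··b··> v3
  v1 = a.0 :: ··a··> v4
  v2 = 0\{b} :: (no moves)
  v3 = b.b.(rec X. a.a.0 + b.0\{b} + b.b.b.X) :: ··b··> v5
  v4 = 0 :: (no moves)
  v5 = b.(rec X. a.a.0 + b.0\{b} + b.b.b.X) :: ··b··> v6
  v6 = rec X. a.a.0 + b.0\{b} + b.b.b.X :: ··a··> v1, ··b··> v2, ··b··> v3
Partition-refinement fixed point:
  B0 = {u0, v0, v6}
  B1 = {u2, u4, v2, v4}
  B2 = {u3, v3}
  B3 = {u5, v5}
  B4 = {u1, v1}
u0 ∈ B0, v0 ∈ B0 → same block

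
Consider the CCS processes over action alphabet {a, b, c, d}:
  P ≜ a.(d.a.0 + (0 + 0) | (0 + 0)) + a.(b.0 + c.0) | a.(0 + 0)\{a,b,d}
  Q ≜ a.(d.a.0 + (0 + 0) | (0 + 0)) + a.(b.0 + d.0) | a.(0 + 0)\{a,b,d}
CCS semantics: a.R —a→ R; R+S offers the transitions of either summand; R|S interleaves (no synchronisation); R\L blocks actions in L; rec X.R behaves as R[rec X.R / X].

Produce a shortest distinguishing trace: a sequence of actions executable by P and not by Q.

Reachable graph of P (9 states):
  s0 = a.(d.a.0 + (0 + 0) | (0 + 0)) + a.(b.0 + c.0) | a.(0 + 0)\{a,b,d} | —a→ s1, —a→ s2, —a→ s3
  s1 = (b.0 + c.0) | a.(0 + 0)\{a,b,d} | —a→ s4, —b→ s5, —c→ s5
  s2 = a.(b.0 + c.0) | (0 + 0)\{a,b,d} | —a→ s4
  s3 = d.a.0 + (0 + 0) | (0 + 0) | —d→ s6
  s4 = (b.0 + c.0) | (0 + 0)\{a,b,d} | —b→ s7, —c→ s7
  s5 = 0 | a.(0 + 0)\{a,b,d} | —a→ s7
  s6 = a.0 | —a→ s8
  s7 = 0 | (0 + 0)\{a,b,d} | deadlocked
  s8 = 0 | deadlocked
Reachable graph of Q (9 states):
  t0 = a.(d.a.0 + (0 + 0) | (0 + 0)) + a.(b.0 + d.0) | a.(0 + 0)\{a,b,d} | —a→ t1, —a→ t2, —a→ t3
  t1 = (b.0 + d.0) | a.(0 + 0)\{a,b,d} | —a→ t4, —b→ t5, —d→ t5
  t2 = a.(b.0 + d.0) | (0 + 0)\{a,b,d} | —a→ t4
  t3 = d.a.0 + (0 + 0) | (0 + 0) | —d→ t6
  t4 = (b.0 + d.0) | (0 + 0)\{a,b,d} | —b→ t7, —d→ t7
  t5 = 0 | a.(0 + 0)\{a,b,d} | —a→ t7
  t6 = a.0 | —a→ t8
  t7 = 0 | (0 + 0)\{a,b,d} | deadlocked
  t8 = 0 | deadlocked
Run σ = ⟨ac⟩ on P: start {s0}
  step 1 (a): {s1, s2, s3}
  step 2 (c): {s5}
  — P admits the full trace.
Run σ = ⟨ac⟩ on Q: start {t0}
  step 1 (a): {t1, t2, t3}
  step 2 (c): ∅ (Q stuck)

ac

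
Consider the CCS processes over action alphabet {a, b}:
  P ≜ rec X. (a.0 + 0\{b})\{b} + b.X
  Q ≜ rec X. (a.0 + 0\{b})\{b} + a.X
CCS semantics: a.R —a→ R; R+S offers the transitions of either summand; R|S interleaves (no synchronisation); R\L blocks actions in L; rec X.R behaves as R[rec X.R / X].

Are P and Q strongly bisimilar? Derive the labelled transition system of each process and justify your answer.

Reachable graph of P (2 states):
  m0 = rec X. (a.0 + 0\{b})\{b} + b.X → =a=> m1, =b=> m0
  m1 = 0\{b} → ·
Reachable graph of Q (2 states):
  n0 = rec X. (a.0 + 0\{b})\{b} + a.X → =a=> n0, =a=> n1
  n1 = 0\{b} → ·
Partition-refinement fixed point:
  B0 = {m0}
  B1 = {m1, n1}
  B2 = {n0}
m0 ∈ B0, n0 ∈ B2 → different blocks

NO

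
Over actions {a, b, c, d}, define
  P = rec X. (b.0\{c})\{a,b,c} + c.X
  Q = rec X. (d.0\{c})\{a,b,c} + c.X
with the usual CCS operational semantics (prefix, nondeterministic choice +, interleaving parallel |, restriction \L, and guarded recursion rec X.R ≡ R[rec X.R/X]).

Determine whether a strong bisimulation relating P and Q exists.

not bisimilar

LTS(P): 1 reachable states
  s0 = rec X. (b.0\{c})\{a,b,c} + c.X has moves -c-> s0
LTS(Q): 2 reachable states
  t0 = rec X. (d.0\{c})\{a,b,c} + c.X has moves -c-> t0, -d-> t1
  t1 = 0\{c}\{a,b,c} has moves deadlocked
Partition-refinement fixed point:
  B0 = {s0}
  B1 = {t0}
  B2 = {t1}
s0 ∈ B0, t0 ∈ B1 → different blocks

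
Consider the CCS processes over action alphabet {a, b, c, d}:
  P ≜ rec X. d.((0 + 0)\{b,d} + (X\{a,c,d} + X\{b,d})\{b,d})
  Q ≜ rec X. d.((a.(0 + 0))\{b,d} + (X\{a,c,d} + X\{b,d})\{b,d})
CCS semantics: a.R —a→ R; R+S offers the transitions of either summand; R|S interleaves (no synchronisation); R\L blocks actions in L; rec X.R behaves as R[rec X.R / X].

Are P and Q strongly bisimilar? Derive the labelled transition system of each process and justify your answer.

Reachable graph of P (2 states):
  m0 = rec X. d.((0 + 0)\{b,d} + (X\{a,c,d} + X\{b,d})\{b,d}) :: =d=> m1
  m1 = (0 + 0)\{b,d} + ((rec X. d.((0 + 0)\{b,d} + (X\{a,c,d} + X\{b,d})\{b,d}))\{a,c,d} + (rec X. d.((0 + 0)\{b,d} + (X\{a,c,d} + X\{b,d})\{b,d}))\{b,d})\{b,d} :: ∅
Reachable graph of Q (3 states):
  n0 = rec X. d.((a.(0 + 0))\{b,d} + (X\{a,c,d} + X\{b,d})\{b,d}) :: =d=> n1
  n1 = (a.(0 + 0))\{b,d} + ((rec X. d.((a.(0 + 0))\{b,d} + (X\{a,c,d} + X\{b,d})\{b,d}))\{a,c,d} + (rec X. d.((a.(0 + 0))\{b,d} + (X\{a,c,d} + X\{b,d})\{b,d}))\{b,d})\{b,d} :: =a=> n2
  n2 = (0 + 0)\{b,d} :: ∅
Bisimilarity quotient blocks:
  B0 = {m0}
  B1 = {m1, n2}
  B2 = {n0}
  B3 = {n1}
m0 ∈ B0, n0 ∈ B2 → different blocks

NO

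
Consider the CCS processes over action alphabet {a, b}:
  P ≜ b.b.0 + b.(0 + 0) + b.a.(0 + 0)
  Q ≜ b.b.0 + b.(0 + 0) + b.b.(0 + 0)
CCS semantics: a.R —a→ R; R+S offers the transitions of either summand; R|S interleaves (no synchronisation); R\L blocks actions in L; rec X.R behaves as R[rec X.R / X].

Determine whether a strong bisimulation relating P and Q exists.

not bisimilar

Reachable graph of P (5 states):
  s0 = b.b.0 + b.(0 + 0) + b.a.(0 + 0) → =b=> s1, =b=> s2, =b=> s3
  s1 = 0 + 0 → deadlocked
  s2 = a.(0 + 0) → =a=> s1
  s3 = b.0 → =b=> s4
  s4 = 0 → deadlocked
Reachable graph of Q (5 states):
  t0 = b.b.0 + b.(0 + 0) + b.b.(0 + 0) → =b=> t1, =b=> t2, =b=> t3
  t1 = 0 + 0 → deadlocked
  t2 = b.(0 + 0) → =b=> t1
  t3 = b.0 → =b=> t4
  t4 = 0 → deadlocked
Partition-refinement fixed point:
  B0 = {s0}
  B1 = {s1, s4, t1, t4}
  B2 = {s3, t2, t3}
  B3 = {s2}
  B4 = {t0}
s0 ∈ B0, t0 ∈ B4 → different blocks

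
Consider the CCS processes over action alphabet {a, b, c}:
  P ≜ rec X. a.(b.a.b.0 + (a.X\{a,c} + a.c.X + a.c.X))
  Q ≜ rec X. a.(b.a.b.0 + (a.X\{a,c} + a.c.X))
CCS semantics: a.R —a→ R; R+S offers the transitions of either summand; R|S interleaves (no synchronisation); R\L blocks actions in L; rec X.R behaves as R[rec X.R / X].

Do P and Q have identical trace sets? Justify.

P's transition system — 7 states:
  s0 = rec X. a.(b.a.b.0 + (a.X\{a,c} + a.c.X + a.c.X)) ⊢ —a→ s1
  s1 = b.a.b.0 + (a.(rec X. a.(b.a.b.0 + (a.X\{a,c} + a.c.X + a.c.X)))\{a,c} + a.c.(rec X. a.(b.a.b.0 + (a.X\{a,c} + a.c.X + a.c.X))) + a.c.(rec X. a.(b.a.b.0 + (a.X\{a,c} + a.c.X + a.c.X)))) ⊢ —a→ s2, —a→ s3, —b→ s4
  s2 = (rec X. a.(b.a.b.0 + (a.X\{a,c} + a.c.X + a.c.X)))\{a,c} ⊢ (no moves)
  s3 = c.(rec X. a.(b.a.b.0 + (a.X\{a,c} + a.c.X + a.c.X))) ⊢ —c→ s0
  s4 = a.b.0 ⊢ —a→ s5
  s5 = b.0 ⊢ —b→ s6
  s6 = 0 ⊢ (no moves)
Q's transition system — 7 states:
  t0 = rec X. a.(b.a.b.0 + (a.X\{a,c} + a.c.X)) ⊢ —a→ t1
  t1 = b.a.b.0 + (a.(rec X. a.(b.a.b.0 + (a.X\{a,c} + a.c.X)))\{a,c} + a.c.(rec X. a.(b.a.b.0 + (a.X\{a,c} + a.c.X)))) ⊢ —a→ t2, —a→ t3, —b→ t4
  t2 = (rec X. a.(b.a.b.0 + (a.X\{a,c} + a.c.X)))\{a,c} ⊢ (no moves)
  t3 = c.(rec X. a.(b.a.b.0 + (a.X\{a,c} + a.c.X))) ⊢ —c→ t0
  t4 = a.b.0 ⊢ —a→ t5
  t5 = b.0 ⊢ —b→ t6
  t6 = 0 ⊢ (no moves)
Bisimilarity quotient blocks:
  B0 = {s0, t0}
  B1 = {s1, t1}
  B2 = {s2, s6, t2, t6}
  B3 = {s4, t4}
  B4 = {s5, t5}
  B5 = {s3, t3}
s0 ∈ B0, t0 ∈ B0 → same block
Bisimilar ⇒ trace-equivalent.

traces(P) = traces(Q)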